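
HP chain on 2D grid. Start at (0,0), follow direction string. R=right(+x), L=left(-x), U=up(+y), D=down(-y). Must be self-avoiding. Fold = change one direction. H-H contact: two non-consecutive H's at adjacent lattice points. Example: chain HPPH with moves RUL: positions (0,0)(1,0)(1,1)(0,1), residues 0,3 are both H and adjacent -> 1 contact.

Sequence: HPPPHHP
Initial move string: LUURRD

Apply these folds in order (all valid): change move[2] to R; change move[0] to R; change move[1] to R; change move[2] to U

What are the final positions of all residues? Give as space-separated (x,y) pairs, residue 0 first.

Answer: (0,0) (1,0) (2,0) (2,1) (3,1) (4,1) (4,0)

Derivation:
Initial moves: LUURRD
Fold: move[2]->R => LURRRD (positions: [(0, 0), (-1, 0), (-1, 1), (0, 1), (1, 1), (2, 1), (2, 0)])
Fold: move[0]->R => RURRRD (positions: [(0, 0), (1, 0), (1, 1), (2, 1), (3, 1), (4, 1), (4, 0)])
Fold: move[1]->R => RRRRRD (positions: [(0, 0), (1, 0), (2, 0), (3, 0), (4, 0), (5, 0), (5, -1)])
Fold: move[2]->U => RRURRD (positions: [(0, 0), (1, 0), (2, 0), (2, 1), (3, 1), (4, 1), (4, 0)])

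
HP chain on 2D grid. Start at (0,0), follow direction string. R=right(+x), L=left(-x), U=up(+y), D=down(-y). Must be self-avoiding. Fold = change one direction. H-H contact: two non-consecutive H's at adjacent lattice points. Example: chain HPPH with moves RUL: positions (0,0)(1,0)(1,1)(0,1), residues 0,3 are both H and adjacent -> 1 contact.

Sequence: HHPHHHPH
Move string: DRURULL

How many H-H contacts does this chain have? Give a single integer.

Positions: [(0, 0), (0, -1), (1, -1), (1, 0), (2, 0), (2, 1), (1, 1), (0, 1)]
H-H contact: residue 0 @(0,0) - residue 3 @(1, 0)
H-H contact: residue 0 @(0,0) - residue 7 @(0, 1)

Answer: 2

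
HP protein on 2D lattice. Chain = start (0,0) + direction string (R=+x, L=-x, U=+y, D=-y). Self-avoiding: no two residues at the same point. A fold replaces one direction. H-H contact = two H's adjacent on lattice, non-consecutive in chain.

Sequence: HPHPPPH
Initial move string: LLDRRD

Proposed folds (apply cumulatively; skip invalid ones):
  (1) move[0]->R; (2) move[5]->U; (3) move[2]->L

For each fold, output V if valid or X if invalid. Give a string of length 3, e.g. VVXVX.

Answer: XXX

Derivation:
Initial: LLDRRD -> [(0, 0), (-1, 0), (-2, 0), (-2, -1), (-1, -1), (0, -1), (0, -2)]
Fold 1: move[0]->R => RLDRRD INVALID (collision), skipped
Fold 2: move[5]->U => LLDRRU INVALID (collision), skipped
Fold 3: move[2]->L => LLLRRD INVALID (collision), skipped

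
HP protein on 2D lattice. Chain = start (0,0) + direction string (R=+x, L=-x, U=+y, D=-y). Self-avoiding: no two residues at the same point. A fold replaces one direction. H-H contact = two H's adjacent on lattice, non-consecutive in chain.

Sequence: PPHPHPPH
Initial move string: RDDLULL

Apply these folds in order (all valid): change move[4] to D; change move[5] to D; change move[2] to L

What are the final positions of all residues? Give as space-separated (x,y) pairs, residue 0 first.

Answer: (0,0) (1,0) (1,-1) (0,-1) (-1,-1) (-1,-2) (-1,-3) (-2,-3)

Derivation:
Initial moves: RDDLULL
Fold: move[4]->D => RDDLDLL (positions: [(0, 0), (1, 0), (1, -1), (1, -2), (0, -2), (0, -3), (-1, -3), (-2, -3)])
Fold: move[5]->D => RDDLDDL (positions: [(0, 0), (1, 0), (1, -1), (1, -2), (0, -2), (0, -3), (0, -4), (-1, -4)])
Fold: move[2]->L => RDLLDDL (positions: [(0, 0), (1, 0), (1, -1), (0, -1), (-1, -1), (-1, -2), (-1, -3), (-2, -3)])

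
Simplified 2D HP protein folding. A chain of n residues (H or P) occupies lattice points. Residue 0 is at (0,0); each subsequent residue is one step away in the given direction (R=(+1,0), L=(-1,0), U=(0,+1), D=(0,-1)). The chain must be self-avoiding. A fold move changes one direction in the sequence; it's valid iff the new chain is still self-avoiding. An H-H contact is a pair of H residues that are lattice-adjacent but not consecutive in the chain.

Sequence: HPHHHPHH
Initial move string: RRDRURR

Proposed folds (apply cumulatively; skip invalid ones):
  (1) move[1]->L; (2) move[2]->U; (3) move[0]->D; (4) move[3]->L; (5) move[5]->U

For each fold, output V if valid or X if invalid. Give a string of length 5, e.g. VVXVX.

Initial: RRDRURR -> [(0, 0), (1, 0), (2, 0), (2, -1), (3, -1), (3, 0), (4, 0), (5, 0)]
Fold 1: move[1]->L => RLDRURR INVALID (collision), skipped
Fold 2: move[2]->U => RRURURR VALID
Fold 3: move[0]->D => DRURURR VALID
Fold 4: move[3]->L => DRULURR INVALID (collision), skipped
Fold 5: move[5]->U => DRURUUR VALID

Answer: XVVXV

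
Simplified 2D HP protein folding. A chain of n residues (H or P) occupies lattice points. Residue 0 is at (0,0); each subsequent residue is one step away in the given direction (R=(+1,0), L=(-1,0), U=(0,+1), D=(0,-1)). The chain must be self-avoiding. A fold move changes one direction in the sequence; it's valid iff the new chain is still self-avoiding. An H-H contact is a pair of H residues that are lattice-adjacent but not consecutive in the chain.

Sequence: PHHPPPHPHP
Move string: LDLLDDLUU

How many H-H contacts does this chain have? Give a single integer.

Positions: [(0, 0), (-1, 0), (-1, -1), (-2, -1), (-3, -1), (-3, -2), (-3, -3), (-4, -3), (-4, -2), (-4, -1)]
No H-H contacts found.

Answer: 0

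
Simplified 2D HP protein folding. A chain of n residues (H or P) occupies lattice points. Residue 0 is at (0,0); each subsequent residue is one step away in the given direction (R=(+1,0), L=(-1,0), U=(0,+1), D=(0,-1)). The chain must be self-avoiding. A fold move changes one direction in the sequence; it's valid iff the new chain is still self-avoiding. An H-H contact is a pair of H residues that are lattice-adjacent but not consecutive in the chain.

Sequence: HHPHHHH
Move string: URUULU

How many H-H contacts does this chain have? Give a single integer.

Positions: [(0, 0), (0, 1), (1, 1), (1, 2), (1, 3), (0, 3), (0, 4)]
No H-H contacts found.

Answer: 0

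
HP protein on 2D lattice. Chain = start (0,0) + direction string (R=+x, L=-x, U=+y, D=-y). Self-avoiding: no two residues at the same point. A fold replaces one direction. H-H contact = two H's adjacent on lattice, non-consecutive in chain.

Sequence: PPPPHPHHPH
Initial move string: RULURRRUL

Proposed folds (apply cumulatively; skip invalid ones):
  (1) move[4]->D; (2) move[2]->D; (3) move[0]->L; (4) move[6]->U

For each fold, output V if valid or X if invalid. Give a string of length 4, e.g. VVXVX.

Initial: RULURRRUL -> [(0, 0), (1, 0), (1, 1), (0, 1), (0, 2), (1, 2), (2, 2), (3, 2), (3, 3), (2, 3)]
Fold 1: move[4]->D => RULUDRRUL INVALID (collision), skipped
Fold 2: move[2]->D => RUDURRRUL INVALID (collision), skipped
Fold 3: move[0]->L => LULURRRUL VALID
Fold 4: move[6]->U => LULURRUUL VALID

Answer: XXVV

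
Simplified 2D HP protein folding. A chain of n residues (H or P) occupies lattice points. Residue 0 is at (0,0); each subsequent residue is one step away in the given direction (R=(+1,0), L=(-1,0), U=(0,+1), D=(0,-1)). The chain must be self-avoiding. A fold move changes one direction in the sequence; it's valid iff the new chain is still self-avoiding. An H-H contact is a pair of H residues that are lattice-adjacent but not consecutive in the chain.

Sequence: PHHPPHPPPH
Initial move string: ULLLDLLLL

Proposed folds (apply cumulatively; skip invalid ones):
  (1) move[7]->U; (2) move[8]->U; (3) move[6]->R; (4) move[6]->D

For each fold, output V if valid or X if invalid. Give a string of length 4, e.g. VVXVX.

Answer: VVXX

Derivation:
Initial: ULLLDLLLL -> [(0, 0), (0, 1), (-1, 1), (-2, 1), (-3, 1), (-3, 0), (-4, 0), (-5, 0), (-6, 0), (-7, 0)]
Fold 1: move[7]->U => ULLLDLLUL VALID
Fold 2: move[8]->U => ULLLDLLUU VALID
Fold 3: move[6]->R => ULLLDLRUU INVALID (collision), skipped
Fold 4: move[6]->D => ULLLDLDUU INVALID (collision), skipped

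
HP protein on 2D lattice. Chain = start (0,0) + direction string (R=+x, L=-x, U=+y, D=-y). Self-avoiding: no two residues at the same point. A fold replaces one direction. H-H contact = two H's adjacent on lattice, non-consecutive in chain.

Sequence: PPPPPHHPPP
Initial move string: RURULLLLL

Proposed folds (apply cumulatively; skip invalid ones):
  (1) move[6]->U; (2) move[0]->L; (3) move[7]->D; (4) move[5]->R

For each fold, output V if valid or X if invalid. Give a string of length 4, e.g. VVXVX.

Answer: VVXX

Derivation:
Initial: RURULLLLL -> [(0, 0), (1, 0), (1, 1), (2, 1), (2, 2), (1, 2), (0, 2), (-1, 2), (-2, 2), (-3, 2)]
Fold 1: move[6]->U => RURULLULL VALID
Fold 2: move[0]->L => LURULLULL VALID
Fold 3: move[7]->D => LURULLUDL INVALID (collision), skipped
Fold 4: move[5]->R => LURULRULL INVALID (collision), skipped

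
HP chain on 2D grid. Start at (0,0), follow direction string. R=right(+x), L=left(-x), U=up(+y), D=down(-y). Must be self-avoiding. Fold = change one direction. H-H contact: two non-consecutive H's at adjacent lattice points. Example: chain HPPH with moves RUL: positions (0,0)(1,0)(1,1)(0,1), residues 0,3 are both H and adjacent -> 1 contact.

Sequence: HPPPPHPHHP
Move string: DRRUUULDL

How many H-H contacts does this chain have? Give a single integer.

Answer: 1

Derivation:
Positions: [(0, 0), (0, -1), (1, -1), (2, -1), (2, 0), (2, 1), (2, 2), (1, 2), (1, 1), (0, 1)]
H-H contact: residue 5 @(2,1) - residue 8 @(1, 1)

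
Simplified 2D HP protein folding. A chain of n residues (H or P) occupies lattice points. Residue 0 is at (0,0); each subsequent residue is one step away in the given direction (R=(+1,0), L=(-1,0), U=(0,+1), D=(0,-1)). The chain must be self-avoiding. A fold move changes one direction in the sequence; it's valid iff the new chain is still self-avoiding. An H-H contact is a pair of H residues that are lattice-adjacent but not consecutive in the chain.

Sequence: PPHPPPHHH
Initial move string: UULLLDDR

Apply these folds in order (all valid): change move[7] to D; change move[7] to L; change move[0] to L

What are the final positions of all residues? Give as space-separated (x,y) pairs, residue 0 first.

Answer: (0,0) (-1,0) (-1,1) (-2,1) (-3,1) (-4,1) (-4,0) (-4,-1) (-5,-1)

Derivation:
Initial moves: UULLLDDR
Fold: move[7]->D => UULLLDDD (positions: [(0, 0), (0, 1), (0, 2), (-1, 2), (-2, 2), (-3, 2), (-3, 1), (-3, 0), (-3, -1)])
Fold: move[7]->L => UULLLDDL (positions: [(0, 0), (0, 1), (0, 2), (-1, 2), (-2, 2), (-3, 2), (-3, 1), (-3, 0), (-4, 0)])
Fold: move[0]->L => LULLLDDL (positions: [(0, 0), (-1, 0), (-1, 1), (-2, 1), (-3, 1), (-4, 1), (-4, 0), (-4, -1), (-5, -1)])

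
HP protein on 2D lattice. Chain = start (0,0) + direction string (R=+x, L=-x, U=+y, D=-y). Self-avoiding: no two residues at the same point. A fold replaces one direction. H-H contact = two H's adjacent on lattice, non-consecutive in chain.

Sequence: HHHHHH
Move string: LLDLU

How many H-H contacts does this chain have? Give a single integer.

Answer: 1

Derivation:
Positions: [(0, 0), (-1, 0), (-2, 0), (-2, -1), (-3, -1), (-3, 0)]
H-H contact: residue 2 @(-2,0) - residue 5 @(-3, 0)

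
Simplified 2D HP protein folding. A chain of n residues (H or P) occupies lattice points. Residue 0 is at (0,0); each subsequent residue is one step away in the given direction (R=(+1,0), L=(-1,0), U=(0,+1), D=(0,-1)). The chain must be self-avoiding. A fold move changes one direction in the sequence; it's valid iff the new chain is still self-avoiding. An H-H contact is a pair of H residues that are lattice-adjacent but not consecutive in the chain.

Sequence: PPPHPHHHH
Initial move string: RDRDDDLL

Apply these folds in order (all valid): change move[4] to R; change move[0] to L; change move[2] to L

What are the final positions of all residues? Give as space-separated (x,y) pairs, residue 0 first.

Initial moves: RDRDDDLL
Fold: move[4]->R => RDRDRDLL (positions: [(0, 0), (1, 0), (1, -1), (2, -1), (2, -2), (3, -2), (3, -3), (2, -3), (1, -3)])
Fold: move[0]->L => LDRDRDLL (positions: [(0, 0), (-1, 0), (-1, -1), (0, -1), (0, -2), (1, -2), (1, -3), (0, -3), (-1, -3)])
Fold: move[2]->L => LDLDRDLL (positions: [(0, 0), (-1, 0), (-1, -1), (-2, -1), (-2, -2), (-1, -2), (-1, -3), (-2, -3), (-3, -3)])

Answer: (0,0) (-1,0) (-1,-1) (-2,-1) (-2,-2) (-1,-2) (-1,-3) (-2,-3) (-3,-3)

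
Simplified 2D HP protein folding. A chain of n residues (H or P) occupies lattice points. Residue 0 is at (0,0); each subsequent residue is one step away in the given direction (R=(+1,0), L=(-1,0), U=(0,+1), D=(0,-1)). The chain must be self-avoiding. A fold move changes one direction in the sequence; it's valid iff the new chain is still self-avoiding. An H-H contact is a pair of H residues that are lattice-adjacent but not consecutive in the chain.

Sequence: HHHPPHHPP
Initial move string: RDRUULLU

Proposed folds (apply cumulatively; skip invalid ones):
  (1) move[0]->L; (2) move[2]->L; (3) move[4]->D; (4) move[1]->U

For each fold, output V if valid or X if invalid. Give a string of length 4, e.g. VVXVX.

Initial: RDRUULLU -> [(0, 0), (1, 0), (1, -1), (2, -1), (2, 0), (2, 1), (1, 1), (0, 1), (0, 2)]
Fold 1: move[0]->L => LDRUULLU INVALID (collision), skipped
Fold 2: move[2]->L => RDLUULLU INVALID (collision), skipped
Fold 3: move[4]->D => RDRUDLLU INVALID (collision), skipped
Fold 4: move[1]->U => RURUULLU VALID

Answer: XXXV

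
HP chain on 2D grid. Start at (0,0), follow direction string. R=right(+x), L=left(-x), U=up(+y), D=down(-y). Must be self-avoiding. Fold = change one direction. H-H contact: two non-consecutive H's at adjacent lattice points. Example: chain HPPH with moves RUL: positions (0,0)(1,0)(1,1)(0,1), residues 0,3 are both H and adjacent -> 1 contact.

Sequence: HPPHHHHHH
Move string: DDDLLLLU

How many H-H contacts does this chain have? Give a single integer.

Positions: [(0, 0), (0, -1), (0, -2), (0, -3), (-1, -3), (-2, -3), (-3, -3), (-4, -3), (-4, -2)]
No H-H contacts found.

Answer: 0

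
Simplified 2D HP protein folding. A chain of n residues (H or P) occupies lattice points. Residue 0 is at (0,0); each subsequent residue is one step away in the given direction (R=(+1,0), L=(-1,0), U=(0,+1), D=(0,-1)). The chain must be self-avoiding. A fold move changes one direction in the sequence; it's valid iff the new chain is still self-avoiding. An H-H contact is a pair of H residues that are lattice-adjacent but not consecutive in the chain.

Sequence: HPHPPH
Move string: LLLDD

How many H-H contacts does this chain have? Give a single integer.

Positions: [(0, 0), (-1, 0), (-2, 0), (-3, 0), (-3, -1), (-3, -2)]
No H-H contacts found.

Answer: 0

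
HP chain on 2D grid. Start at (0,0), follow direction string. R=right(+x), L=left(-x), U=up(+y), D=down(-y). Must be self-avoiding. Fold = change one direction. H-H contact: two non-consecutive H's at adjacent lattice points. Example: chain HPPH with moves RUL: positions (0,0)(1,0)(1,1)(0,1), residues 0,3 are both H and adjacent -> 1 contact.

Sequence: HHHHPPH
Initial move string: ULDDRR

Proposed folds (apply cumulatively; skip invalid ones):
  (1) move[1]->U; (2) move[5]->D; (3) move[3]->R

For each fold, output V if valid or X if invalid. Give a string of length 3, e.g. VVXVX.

Answer: XVX

Derivation:
Initial: ULDDRR -> [(0, 0), (0, 1), (-1, 1), (-1, 0), (-1, -1), (0, -1), (1, -1)]
Fold 1: move[1]->U => UUDDRR INVALID (collision), skipped
Fold 2: move[5]->D => ULDDRD VALID
Fold 3: move[3]->R => ULDRRD INVALID (collision), skipped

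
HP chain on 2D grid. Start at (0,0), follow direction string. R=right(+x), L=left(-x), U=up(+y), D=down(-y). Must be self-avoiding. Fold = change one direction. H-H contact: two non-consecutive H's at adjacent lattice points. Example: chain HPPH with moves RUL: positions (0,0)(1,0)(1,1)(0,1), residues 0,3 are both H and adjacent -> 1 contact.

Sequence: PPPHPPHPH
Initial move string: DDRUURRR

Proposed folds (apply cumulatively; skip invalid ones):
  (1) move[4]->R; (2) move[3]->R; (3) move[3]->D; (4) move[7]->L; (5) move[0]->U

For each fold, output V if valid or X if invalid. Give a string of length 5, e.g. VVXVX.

Initial: DDRUURRR -> [(0, 0), (0, -1), (0, -2), (1, -2), (1, -1), (1, 0), (2, 0), (3, 0), (4, 0)]
Fold 1: move[4]->R => DDRURRRR VALID
Fold 2: move[3]->R => DDRRRRRR VALID
Fold 3: move[3]->D => DDRDRRRR VALID
Fold 4: move[7]->L => DDRDRRRL INVALID (collision), skipped
Fold 5: move[0]->U => UDRDRRRR INVALID (collision), skipped

Answer: VVVXX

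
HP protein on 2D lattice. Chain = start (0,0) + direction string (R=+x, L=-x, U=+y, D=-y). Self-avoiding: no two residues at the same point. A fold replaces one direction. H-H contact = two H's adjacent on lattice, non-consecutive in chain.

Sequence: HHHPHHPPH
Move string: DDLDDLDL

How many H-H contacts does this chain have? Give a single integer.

Answer: 0

Derivation:
Positions: [(0, 0), (0, -1), (0, -2), (-1, -2), (-1, -3), (-1, -4), (-2, -4), (-2, -5), (-3, -5)]
No H-H contacts found.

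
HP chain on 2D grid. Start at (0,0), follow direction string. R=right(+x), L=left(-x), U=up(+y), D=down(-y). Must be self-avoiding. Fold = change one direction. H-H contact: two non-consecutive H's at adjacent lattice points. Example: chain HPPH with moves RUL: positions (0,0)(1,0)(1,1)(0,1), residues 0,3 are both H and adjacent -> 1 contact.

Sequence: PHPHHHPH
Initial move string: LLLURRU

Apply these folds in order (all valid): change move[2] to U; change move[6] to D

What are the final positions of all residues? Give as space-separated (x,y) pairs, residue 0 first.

Initial moves: LLLURRU
Fold: move[2]->U => LLUURRU (positions: [(0, 0), (-1, 0), (-2, 0), (-2, 1), (-2, 2), (-1, 2), (0, 2), (0, 3)])
Fold: move[6]->D => LLUURRD (positions: [(0, 0), (-1, 0), (-2, 0), (-2, 1), (-2, 2), (-1, 2), (0, 2), (0, 1)])

Answer: (0,0) (-1,0) (-2,0) (-2,1) (-2,2) (-1,2) (0,2) (0,1)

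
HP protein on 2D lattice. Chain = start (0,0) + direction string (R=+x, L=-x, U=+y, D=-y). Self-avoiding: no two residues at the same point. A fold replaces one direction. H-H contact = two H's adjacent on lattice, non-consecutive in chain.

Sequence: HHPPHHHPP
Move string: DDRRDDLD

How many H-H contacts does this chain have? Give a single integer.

Answer: 0

Derivation:
Positions: [(0, 0), (0, -1), (0, -2), (1, -2), (2, -2), (2, -3), (2, -4), (1, -4), (1, -5)]
No H-H contacts found.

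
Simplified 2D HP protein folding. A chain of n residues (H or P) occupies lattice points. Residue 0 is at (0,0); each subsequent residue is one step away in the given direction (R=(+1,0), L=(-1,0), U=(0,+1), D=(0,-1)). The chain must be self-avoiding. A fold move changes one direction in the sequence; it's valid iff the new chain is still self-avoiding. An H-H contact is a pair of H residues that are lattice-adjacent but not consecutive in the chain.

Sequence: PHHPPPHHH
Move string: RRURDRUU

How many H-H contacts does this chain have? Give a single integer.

Answer: 0

Derivation:
Positions: [(0, 0), (1, 0), (2, 0), (2, 1), (3, 1), (3, 0), (4, 0), (4, 1), (4, 2)]
No H-H contacts found.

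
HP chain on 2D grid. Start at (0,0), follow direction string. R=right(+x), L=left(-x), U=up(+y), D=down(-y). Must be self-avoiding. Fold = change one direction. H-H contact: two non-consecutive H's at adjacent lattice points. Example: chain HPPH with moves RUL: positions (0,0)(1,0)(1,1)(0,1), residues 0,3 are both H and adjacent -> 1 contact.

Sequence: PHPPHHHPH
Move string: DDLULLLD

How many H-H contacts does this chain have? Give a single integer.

Positions: [(0, 0), (0, -1), (0, -2), (-1, -2), (-1, -1), (-2, -1), (-3, -1), (-4, -1), (-4, -2)]
H-H contact: residue 1 @(0,-1) - residue 4 @(-1, -1)

Answer: 1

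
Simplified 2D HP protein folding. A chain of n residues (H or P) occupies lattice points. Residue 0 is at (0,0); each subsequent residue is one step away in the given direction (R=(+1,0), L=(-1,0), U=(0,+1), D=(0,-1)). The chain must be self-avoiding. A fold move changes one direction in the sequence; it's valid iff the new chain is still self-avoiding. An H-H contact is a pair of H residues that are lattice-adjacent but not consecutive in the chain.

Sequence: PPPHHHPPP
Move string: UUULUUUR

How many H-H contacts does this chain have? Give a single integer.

Positions: [(0, 0), (0, 1), (0, 2), (0, 3), (-1, 3), (-1, 4), (-1, 5), (-1, 6), (0, 6)]
No H-H contacts found.

Answer: 0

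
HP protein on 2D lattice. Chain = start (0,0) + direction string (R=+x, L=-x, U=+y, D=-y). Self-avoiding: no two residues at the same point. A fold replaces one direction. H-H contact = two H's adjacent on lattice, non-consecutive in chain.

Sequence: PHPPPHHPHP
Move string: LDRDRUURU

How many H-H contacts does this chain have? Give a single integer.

Positions: [(0, 0), (-1, 0), (-1, -1), (0, -1), (0, -2), (1, -2), (1, -1), (1, 0), (2, 0), (2, 1)]
No H-H contacts found.

Answer: 0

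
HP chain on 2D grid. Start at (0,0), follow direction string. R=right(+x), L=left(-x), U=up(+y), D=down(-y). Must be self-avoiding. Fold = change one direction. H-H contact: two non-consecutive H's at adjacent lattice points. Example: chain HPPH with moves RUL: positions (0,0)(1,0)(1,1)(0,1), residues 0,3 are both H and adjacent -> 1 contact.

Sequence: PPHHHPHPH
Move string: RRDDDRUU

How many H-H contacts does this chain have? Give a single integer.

Positions: [(0, 0), (1, 0), (2, 0), (2, -1), (2, -2), (2, -3), (3, -3), (3, -2), (3, -1)]
H-H contact: residue 3 @(2,-1) - residue 8 @(3, -1)

Answer: 1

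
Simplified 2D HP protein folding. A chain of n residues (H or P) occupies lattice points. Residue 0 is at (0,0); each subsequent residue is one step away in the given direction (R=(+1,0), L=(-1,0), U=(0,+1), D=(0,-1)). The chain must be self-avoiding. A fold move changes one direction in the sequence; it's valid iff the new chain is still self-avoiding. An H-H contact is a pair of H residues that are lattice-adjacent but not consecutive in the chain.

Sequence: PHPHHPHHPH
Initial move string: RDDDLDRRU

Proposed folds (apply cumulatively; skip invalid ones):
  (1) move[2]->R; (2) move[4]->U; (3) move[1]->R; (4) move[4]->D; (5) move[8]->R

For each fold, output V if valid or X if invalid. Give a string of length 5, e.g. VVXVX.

Answer: VXVVV

Derivation:
Initial: RDDDLDRRU -> [(0, 0), (1, 0), (1, -1), (1, -2), (1, -3), (0, -3), (0, -4), (1, -4), (2, -4), (2, -3)]
Fold 1: move[2]->R => RDRDLDRRU VALID
Fold 2: move[4]->U => RDRDUDRRU INVALID (collision), skipped
Fold 3: move[1]->R => RRRDLDRRU VALID
Fold 4: move[4]->D => RRRDDDRRU VALID
Fold 5: move[8]->R => RRRDDDRRR VALID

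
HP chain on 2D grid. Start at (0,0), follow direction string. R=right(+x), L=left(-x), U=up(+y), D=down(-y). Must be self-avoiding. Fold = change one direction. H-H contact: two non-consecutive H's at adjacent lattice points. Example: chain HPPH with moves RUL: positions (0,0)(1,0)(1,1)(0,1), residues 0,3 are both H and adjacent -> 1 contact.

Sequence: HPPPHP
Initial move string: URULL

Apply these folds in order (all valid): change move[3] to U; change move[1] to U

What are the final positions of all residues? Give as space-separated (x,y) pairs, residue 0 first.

Initial moves: URULL
Fold: move[3]->U => URUUL (positions: [(0, 0), (0, 1), (1, 1), (1, 2), (1, 3), (0, 3)])
Fold: move[1]->U => UUUUL (positions: [(0, 0), (0, 1), (0, 2), (0, 3), (0, 4), (-1, 4)])

Answer: (0,0) (0,1) (0,2) (0,3) (0,4) (-1,4)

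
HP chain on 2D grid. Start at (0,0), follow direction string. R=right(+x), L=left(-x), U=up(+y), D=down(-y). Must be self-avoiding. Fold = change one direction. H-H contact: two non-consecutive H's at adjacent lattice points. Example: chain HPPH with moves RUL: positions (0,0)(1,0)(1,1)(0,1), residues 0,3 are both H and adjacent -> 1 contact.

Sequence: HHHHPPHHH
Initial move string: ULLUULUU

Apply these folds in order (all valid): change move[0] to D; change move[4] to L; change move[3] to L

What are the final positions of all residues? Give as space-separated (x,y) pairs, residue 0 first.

Answer: (0,0) (0,-1) (-1,-1) (-2,-1) (-3,-1) (-4,-1) (-5,-1) (-5,0) (-5,1)

Derivation:
Initial moves: ULLUULUU
Fold: move[0]->D => DLLUULUU (positions: [(0, 0), (0, -1), (-1, -1), (-2, -1), (-2, 0), (-2, 1), (-3, 1), (-3, 2), (-3, 3)])
Fold: move[4]->L => DLLULLUU (positions: [(0, 0), (0, -1), (-1, -1), (-2, -1), (-2, 0), (-3, 0), (-4, 0), (-4, 1), (-4, 2)])
Fold: move[3]->L => DLLLLLUU (positions: [(0, 0), (0, -1), (-1, -1), (-2, -1), (-3, -1), (-4, -1), (-5, -1), (-5, 0), (-5, 1)])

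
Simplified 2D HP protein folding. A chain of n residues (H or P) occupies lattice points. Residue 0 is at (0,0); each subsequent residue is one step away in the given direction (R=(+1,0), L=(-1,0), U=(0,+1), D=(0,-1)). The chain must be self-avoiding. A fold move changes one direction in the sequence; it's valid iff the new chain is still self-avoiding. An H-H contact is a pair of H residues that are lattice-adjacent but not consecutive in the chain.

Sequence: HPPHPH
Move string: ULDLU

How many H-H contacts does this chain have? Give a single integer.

Positions: [(0, 0), (0, 1), (-1, 1), (-1, 0), (-2, 0), (-2, 1)]
H-H contact: residue 0 @(0,0) - residue 3 @(-1, 0)

Answer: 1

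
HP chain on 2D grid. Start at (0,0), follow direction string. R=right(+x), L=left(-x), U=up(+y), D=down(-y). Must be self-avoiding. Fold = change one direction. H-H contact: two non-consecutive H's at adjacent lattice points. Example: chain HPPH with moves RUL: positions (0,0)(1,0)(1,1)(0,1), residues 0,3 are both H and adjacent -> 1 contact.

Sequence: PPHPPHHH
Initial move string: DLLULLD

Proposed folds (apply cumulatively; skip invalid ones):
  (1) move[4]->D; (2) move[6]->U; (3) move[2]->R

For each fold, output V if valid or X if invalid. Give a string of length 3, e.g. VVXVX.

Answer: XVX

Derivation:
Initial: DLLULLD -> [(0, 0), (0, -1), (-1, -1), (-2, -1), (-2, 0), (-3, 0), (-4, 0), (-4, -1)]
Fold 1: move[4]->D => DLLUDLD INVALID (collision), skipped
Fold 2: move[6]->U => DLLULLU VALID
Fold 3: move[2]->R => DLRULLU INVALID (collision), skipped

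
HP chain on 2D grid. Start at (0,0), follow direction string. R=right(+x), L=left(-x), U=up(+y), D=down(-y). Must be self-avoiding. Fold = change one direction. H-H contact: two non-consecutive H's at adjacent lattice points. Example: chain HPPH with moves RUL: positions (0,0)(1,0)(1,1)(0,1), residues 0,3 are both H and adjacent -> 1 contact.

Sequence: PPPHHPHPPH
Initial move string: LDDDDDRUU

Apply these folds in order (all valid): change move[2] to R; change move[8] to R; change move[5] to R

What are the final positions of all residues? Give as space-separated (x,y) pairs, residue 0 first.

Initial moves: LDDDDDRUU
Fold: move[2]->R => LDRDDDRUU (positions: [(0, 0), (-1, 0), (-1, -1), (0, -1), (0, -2), (0, -3), (0, -4), (1, -4), (1, -3), (1, -2)])
Fold: move[8]->R => LDRDDDRUR (positions: [(0, 0), (-1, 0), (-1, -1), (0, -1), (0, -2), (0, -3), (0, -4), (1, -4), (1, -3), (2, -3)])
Fold: move[5]->R => LDRDDRRUR (positions: [(0, 0), (-1, 0), (-1, -1), (0, -1), (0, -2), (0, -3), (1, -3), (2, -3), (2, -2), (3, -2)])

Answer: (0,0) (-1,0) (-1,-1) (0,-1) (0,-2) (0,-3) (1,-3) (2,-3) (2,-2) (3,-2)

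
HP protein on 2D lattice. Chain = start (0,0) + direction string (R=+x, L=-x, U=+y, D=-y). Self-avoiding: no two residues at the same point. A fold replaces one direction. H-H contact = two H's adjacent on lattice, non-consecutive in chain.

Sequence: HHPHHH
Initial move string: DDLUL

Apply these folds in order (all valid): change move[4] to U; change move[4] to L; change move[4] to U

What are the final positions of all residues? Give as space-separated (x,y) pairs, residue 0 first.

Initial moves: DDLUL
Fold: move[4]->U => DDLUU (positions: [(0, 0), (0, -1), (0, -2), (-1, -2), (-1, -1), (-1, 0)])
Fold: move[4]->L => DDLUL (positions: [(0, 0), (0, -1), (0, -2), (-1, -2), (-1, -1), (-2, -1)])
Fold: move[4]->U => DDLUU (positions: [(0, 0), (0, -1), (0, -2), (-1, -2), (-1, -1), (-1, 0)])

Answer: (0,0) (0,-1) (0,-2) (-1,-2) (-1,-1) (-1,0)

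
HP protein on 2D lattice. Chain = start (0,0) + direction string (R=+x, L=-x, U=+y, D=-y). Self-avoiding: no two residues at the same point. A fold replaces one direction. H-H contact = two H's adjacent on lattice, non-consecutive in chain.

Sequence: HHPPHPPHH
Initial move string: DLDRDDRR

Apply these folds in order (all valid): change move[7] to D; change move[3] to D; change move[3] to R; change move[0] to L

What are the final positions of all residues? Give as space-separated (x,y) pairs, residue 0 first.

Initial moves: DLDRDDRR
Fold: move[7]->D => DLDRDDRD (positions: [(0, 0), (0, -1), (-1, -1), (-1, -2), (0, -2), (0, -3), (0, -4), (1, -4), (1, -5)])
Fold: move[3]->D => DLDDDDRD (positions: [(0, 0), (0, -1), (-1, -1), (-1, -2), (-1, -3), (-1, -4), (-1, -5), (0, -5), (0, -6)])
Fold: move[3]->R => DLDRDDRD (positions: [(0, 0), (0, -1), (-1, -1), (-1, -2), (0, -2), (0, -3), (0, -4), (1, -4), (1, -5)])
Fold: move[0]->L => LLDRDDRD (positions: [(0, 0), (-1, 0), (-2, 0), (-2, -1), (-1, -1), (-1, -2), (-1, -3), (0, -3), (0, -4)])

Answer: (0,0) (-1,0) (-2,0) (-2,-1) (-1,-1) (-1,-2) (-1,-3) (0,-3) (0,-4)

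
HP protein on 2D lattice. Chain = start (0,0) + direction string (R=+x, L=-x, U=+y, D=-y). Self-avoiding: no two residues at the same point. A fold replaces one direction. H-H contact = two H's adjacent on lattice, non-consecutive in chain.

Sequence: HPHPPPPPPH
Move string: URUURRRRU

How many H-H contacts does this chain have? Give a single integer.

Positions: [(0, 0), (0, 1), (1, 1), (1, 2), (1, 3), (2, 3), (3, 3), (4, 3), (5, 3), (5, 4)]
No H-H contacts found.

Answer: 0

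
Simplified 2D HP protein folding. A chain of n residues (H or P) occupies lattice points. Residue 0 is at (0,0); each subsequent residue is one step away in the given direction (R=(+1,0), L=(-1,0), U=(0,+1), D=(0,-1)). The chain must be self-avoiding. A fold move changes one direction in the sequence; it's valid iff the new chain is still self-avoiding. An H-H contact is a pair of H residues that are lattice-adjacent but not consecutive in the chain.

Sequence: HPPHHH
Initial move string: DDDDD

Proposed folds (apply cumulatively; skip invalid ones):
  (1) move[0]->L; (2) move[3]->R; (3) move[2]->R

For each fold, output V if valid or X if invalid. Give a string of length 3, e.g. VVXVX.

Initial: DDDDD -> [(0, 0), (0, -1), (0, -2), (0, -3), (0, -4), (0, -5)]
Fold 1: move[0]->L => LDDDD VALID
Fold 2: move[3]->R => LDDRD VALID
Fold 3: move[2]->R => LDRRD VALID

Answer: VVV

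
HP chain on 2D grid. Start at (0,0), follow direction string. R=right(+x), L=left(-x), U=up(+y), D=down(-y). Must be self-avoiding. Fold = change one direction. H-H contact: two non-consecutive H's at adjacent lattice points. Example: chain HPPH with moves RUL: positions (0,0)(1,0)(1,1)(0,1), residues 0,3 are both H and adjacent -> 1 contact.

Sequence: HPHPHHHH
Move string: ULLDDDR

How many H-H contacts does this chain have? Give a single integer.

Answer: 0

Derivation:
Positions: [(0, 0), (0, 1), (-1, 1), (-2, 1), (-2, 0), (-2, -1), (-2, -2), (-1, -2)]
No H-H contacts found.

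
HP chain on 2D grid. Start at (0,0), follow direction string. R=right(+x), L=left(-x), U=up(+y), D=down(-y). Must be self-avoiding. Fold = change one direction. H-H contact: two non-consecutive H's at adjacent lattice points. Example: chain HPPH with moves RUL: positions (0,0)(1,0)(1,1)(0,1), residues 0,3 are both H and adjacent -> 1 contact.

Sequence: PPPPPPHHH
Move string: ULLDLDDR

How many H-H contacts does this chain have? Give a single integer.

Answer: 0

Derivation:
Positions: [(0, 0), (0, 1), (-1, 1), (-2, 1), (-2, 0), (-3, 0), (-3, -1), (-3, -2), (-2, -2)]
No H-H contacts found.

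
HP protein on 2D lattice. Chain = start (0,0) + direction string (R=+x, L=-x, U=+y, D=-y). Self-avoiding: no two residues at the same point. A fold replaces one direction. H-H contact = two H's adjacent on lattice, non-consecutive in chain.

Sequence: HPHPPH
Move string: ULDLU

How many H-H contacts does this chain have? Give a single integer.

Positions: [(0, 0), (0, 1), (-1, 1), (-1, 0), (-2, 0), (-2, 1)]
H-H contact: residue 2 @(-1,1) - residue 5 @(-2, 1)

Answer: 1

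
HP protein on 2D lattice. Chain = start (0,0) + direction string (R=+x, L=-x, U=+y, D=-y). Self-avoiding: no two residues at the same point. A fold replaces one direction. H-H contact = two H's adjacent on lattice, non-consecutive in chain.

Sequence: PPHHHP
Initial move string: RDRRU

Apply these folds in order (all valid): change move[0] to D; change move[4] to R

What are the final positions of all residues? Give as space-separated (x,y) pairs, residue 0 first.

Initial moves: RDRRU
Fold: move[0]->D => DDRRU (positions: [(0, 0), (0, -1), (0, -2), (1, -2), (2, -2), (2, -1)])
Fold: move[4]->R => DDRRR (positions: [(0, 0), (0, -1), (0, -2), (1, -2), (2, -2), (3, -2)])

Answer: (0,0) (0,-1) (0,-2) (1,-2) (2,-2) (3,-2)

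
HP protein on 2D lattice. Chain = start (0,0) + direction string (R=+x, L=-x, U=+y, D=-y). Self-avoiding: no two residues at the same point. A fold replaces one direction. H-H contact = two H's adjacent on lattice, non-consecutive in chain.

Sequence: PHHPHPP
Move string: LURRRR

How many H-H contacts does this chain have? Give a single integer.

Positions: [(0, 0), (-1, 0), (-1, 1), (0, 1), (1, 1), (2, 1), (3, 1)]
No H-H contacts found.

Answer: 0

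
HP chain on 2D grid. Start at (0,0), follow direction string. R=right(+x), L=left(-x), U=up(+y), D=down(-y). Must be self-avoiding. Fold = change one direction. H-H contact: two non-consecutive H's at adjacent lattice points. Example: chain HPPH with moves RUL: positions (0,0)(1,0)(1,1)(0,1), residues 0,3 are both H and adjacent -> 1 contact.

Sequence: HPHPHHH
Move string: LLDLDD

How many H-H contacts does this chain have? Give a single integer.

Positions: [(0, 0), (-1, 0), (-2, 0), (-2, -1), (-3, -1), (-3, -2), (-3, -3)]
No H-H contacts found.

Answer: 0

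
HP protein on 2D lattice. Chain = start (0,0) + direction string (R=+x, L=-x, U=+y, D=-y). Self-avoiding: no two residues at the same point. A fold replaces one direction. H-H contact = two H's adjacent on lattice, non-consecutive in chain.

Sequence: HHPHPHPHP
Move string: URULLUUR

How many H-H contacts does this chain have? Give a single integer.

Answer: 0

Derivation:
Positions: [(0, 0), (0, 1), (1, 1), (1, 2), (0, 2), (-1, 2), (-1, 3), (-1, 4), (0, 4)]
No H-H contacts found.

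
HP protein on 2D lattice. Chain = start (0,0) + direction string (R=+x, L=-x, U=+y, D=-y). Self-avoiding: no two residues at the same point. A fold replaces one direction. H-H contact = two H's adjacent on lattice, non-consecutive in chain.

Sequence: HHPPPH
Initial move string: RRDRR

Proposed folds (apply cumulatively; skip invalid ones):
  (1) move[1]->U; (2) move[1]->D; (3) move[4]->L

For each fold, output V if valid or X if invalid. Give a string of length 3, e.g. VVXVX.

Initial: RRDRR -> [(0, 0), (1, 0), (2, 0), (2, -1), (3, -1), (4, -1)]
Fold 1: move[1]->U => RUDRR INVALID (collision), skipped
Fold 2: move[1]->D => RDDRR VALID
Fold 3: move[4]->L => RDDRL INVALID (collision), skipped

Answer: XVX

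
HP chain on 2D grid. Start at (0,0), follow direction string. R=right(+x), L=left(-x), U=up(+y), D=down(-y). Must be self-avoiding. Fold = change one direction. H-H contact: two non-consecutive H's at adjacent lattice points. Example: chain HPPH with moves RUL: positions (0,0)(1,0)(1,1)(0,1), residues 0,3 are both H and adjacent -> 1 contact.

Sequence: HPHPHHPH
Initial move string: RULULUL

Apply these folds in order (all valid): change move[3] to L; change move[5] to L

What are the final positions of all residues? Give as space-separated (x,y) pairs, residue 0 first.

Initial moves: RULULUL
Fold: move[3]->L => RULLLUL (positions: [(0, 0), (1, 0), (1, 1), (0, 1), (-1, 1), (-2, 1), (-2, 2), (-3, 2)])
Fold: move[5]->L => RULLLLL (positions: [(0, 0), (1, 0), (1, 1), (0, 1), (-1, 1), (-2, 1), (-3, 1), (-4, 1)])

Answer: (0,0) (1,0) (1,1) (0,1) (-1,1) (-2,1) (-3,1) (-4,1)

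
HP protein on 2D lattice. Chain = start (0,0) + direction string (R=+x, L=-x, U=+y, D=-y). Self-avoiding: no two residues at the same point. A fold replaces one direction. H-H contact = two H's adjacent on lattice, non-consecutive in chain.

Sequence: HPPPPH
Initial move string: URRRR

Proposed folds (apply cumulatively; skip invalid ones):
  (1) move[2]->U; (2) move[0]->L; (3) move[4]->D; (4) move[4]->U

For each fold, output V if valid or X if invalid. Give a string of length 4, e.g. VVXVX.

Initial: URRRR -> [(0, 0), (0, 1), (1, 1), (2, 1), (3, 1), (4, 1)]
Fold 1: move[2]->U => URURR VALID
Fold 2: move[0]->L => LRURR INVALID (collision), skipped
Fold 3: move[4]->D => URURD VALID
Fold 4: move[4]->U => URURU VALID

Answer: VXVV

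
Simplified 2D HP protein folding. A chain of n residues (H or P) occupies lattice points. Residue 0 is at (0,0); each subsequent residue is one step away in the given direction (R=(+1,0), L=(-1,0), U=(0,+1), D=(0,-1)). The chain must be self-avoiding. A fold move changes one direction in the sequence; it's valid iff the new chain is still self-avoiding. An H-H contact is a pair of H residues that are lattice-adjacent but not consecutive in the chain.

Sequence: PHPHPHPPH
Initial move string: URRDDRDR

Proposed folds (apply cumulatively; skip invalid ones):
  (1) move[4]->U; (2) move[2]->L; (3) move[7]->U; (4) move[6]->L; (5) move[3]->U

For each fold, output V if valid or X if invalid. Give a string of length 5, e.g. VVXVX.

Answer: XXXXX

Derivation:
Initial: URRDDRDR -> [(0, 0), (0, 1), (1, 1), (2, 1), (2, 0), (2, -1), (3, -1), (3, -2), (4, -2)]
Fold 1: move[4]->U => URRDURDR INVALID (collision), skipped
Fold 2: move[2]->L => URLDDRDR INVALID (collision), skipped
Fold 3: move[7]->U => URRDDRDU INVALID (collision), skipped
Fold 4: move[6]->L => URRDDRLR INVALID (collision), skipped
Fold 5: move[3]->U => URRUDRDR INVALID (collision), skipped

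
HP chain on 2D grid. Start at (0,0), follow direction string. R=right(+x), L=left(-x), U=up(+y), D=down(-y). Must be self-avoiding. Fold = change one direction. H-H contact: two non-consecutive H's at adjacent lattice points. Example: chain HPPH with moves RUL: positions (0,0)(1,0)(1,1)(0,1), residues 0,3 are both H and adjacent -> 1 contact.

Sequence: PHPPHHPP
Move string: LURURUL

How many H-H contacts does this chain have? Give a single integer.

Answer: 0

Derivation:
Positions: [(0, 0), (-1, 0), (-1, 1), (0, 1), (0, 2), (1, 2), (1, 3), (0, 3)]
No H-H contacts found.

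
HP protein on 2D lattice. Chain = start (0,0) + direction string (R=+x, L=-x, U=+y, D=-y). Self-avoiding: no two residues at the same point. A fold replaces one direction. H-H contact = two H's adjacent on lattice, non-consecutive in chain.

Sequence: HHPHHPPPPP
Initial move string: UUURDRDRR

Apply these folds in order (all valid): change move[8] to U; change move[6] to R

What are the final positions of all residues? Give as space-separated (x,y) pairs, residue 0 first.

Initial moves: UUURDRDRR
Fold: move[8]->U => UUURDRDRU (positions: [(0, 0), (0, 1), (0, 2), (0, 3), (1, 3), (1, 2), (2, 2), (2, 1), (3, 1), (3, 2)])
Fold: move[6]->R => UUURDRRRU (positions: [(0, 0), (0, 1), (0, 2), (0, 3), (1, 3), (1, 2), (2, 2), (3, 2), (4, 2), (4, 3)])

Answer: (0,0) (0,1) (0,2) (0,3) (1,3) (1,2) (2,2) (3,2) (4,2) (4,3)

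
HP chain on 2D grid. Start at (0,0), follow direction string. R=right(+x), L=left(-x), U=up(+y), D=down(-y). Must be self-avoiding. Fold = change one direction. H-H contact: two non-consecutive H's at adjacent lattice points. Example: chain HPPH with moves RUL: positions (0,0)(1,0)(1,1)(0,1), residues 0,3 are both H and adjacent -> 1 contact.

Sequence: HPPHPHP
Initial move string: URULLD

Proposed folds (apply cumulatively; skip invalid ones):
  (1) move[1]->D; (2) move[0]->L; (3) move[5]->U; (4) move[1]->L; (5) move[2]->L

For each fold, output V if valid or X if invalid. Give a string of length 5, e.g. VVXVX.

Answer: XXVVV

Derivation:
Initial: URULLD -> [(0, 0), (0, 1), (1, 1), (1, 2), (0, 2), (-1, 2), (-1, 1)]
Fold 1: move[1]->D => UDULLD INVALID (collision), skipped
Fold 2: move[0]->L => LRULLD INVALID (collision), skipped
Fold 3: move[5]->U => URULLU VALID
Fold 4: move[1]->L => ULULLU VALID
Fold 5: move[2]->L => ULLLLU VALID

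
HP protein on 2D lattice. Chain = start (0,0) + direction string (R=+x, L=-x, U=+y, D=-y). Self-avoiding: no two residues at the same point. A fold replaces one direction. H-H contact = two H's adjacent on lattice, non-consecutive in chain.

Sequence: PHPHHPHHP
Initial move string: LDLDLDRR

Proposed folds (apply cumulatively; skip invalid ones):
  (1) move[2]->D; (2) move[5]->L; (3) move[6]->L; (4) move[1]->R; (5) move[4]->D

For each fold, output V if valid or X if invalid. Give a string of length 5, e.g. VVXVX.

Answer: VXXXV

Derivation:
Initial: LDLDLDRR -> [(0, 0), (-1, 0), (-1, -1), (-2, -1), (-2, -2), (-3, -2), (-3, -3), (-2, -3), (-1, -3)]
Fold 1: move[2]->D => LDDDLDRR VALID
Fold 2: move[5]->L => LDDDLLRR INVALID (collision), skipped
Fold 3: move[6]->L => LDDDLDLR INVALID (collision), skipped
Fold 4: move[1]->R => LRDDLDRR INVALID (collision), skipped
Fold 5: move[4]->D => LDDDDDRR VALID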